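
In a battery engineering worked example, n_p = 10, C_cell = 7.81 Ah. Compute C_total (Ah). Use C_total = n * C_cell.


C_total = 10 * 7.81 = 78.1 Ah

78.1 Ah


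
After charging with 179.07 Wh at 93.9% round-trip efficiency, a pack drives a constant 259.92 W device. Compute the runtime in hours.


Step 1: E_discharge = eta/100 * E_charge = 93.9/100 * 179.07 = 168.15 Wh
Step 2: t = E_discharge / P = 168.15 / 259.92 = 0.6469 hr

0.6469 hr


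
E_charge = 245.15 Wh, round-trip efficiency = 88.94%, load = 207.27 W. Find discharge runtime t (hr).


Step 1: E_discharge = eta/100 * E_charge = 88.94/100 * 245.15 = 218.04 Wh
Step 2: t = E_discharge / P = 218.04 / 207.27 = 1.052 hr

1.052 hr


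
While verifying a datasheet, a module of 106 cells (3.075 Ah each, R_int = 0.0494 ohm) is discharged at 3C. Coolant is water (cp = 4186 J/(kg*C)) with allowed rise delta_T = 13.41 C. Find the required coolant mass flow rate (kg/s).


Step 1: I = 3 * 3.075 = 9.225 A
Step 2: Q_cell = I^2 * R = 9.225^2 * 0.0494 = 4.204 W
Step 3: Q_total = 106 * 4.204 = 445.62 W
Step 4: m_dot = Q_total / (cp * dT) = 445.62 / (4186 * 13.41) = 0.007938 kg/s

0.007938 kg/s


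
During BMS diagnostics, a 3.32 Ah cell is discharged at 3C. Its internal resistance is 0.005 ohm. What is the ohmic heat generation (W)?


Step 1: I = C_rate * capacity = 3 * 3.32 = 9.96 A
Step 2: Q = I^2 * R = 9.96^2 * 0.005 = 99.202 * 0.005 = 0.4960 W

0.4960 W


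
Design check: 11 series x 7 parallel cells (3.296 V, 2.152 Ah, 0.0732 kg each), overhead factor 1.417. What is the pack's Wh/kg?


Step 1: V_pack = 11 * 3.296 = 36.256 V
Step 2: C_pack = 7 * 2.152 = 15.064 Ah
Step 3: E_pack = V_pack * C_pack = 36.256 * 15.064 = 546.16 Wh
Step 4: m_pack = 11 * 7 * 0.0732 * 1.417 = 7.9868 kg
Step 5: ED = E_pack / m_pack = 546.16 / 7.9868 = 68.38 Wh/kg

68.38 Wh/kg


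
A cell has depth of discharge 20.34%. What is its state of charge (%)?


SOC = 100 - DOD = 100 - 20.34 = 79.66%

79.66%


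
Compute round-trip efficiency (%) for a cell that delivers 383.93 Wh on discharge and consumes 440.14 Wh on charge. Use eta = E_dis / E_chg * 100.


Round-trip efficiency = 383.93/440.14 * 100% = 87.23%

87.23%


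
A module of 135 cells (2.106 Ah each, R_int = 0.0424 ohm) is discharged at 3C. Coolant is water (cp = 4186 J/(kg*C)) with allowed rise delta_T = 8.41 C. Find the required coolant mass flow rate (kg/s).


Step 1: I = 3 * 2.106 = 6.318 A
Step 2: Q_cell = I^2 * R = 6.318^2 * 0.0424 = 1.6925 W
Step 3: Q_total = 135 * 1.6925 = 228.49 W
Step 4: m_dot = Q_total / (cp * dT) = 228.49 / (4186 * 8.41) = 0.006490 kg/s

0.006490 kg/s


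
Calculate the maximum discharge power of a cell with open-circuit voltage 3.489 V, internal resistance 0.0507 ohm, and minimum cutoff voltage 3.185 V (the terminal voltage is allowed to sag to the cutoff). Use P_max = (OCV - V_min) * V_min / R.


dV = OCV - V_min = 0.304 V (so I_max = dV / R)
P_max = dV * V_min / R = 0.304 * 3.185 / 0.0507 = 19.10 W

19.10 W


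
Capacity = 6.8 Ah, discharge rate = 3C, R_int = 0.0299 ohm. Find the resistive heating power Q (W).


Step 1: I = C_rate * capacity = 3 * 6.8 = 20.4 A
Step 2: Q = I^2 * R = 20.4^2 * 0.0299 = 416.16 * 0.0299 = 12.44 W

12.44 W


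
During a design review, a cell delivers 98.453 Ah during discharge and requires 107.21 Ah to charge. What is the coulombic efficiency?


eta_c = Q_dis / Q_chg * 100 = 98.453 / 107.21 * 100 = 91.83%

91.83%


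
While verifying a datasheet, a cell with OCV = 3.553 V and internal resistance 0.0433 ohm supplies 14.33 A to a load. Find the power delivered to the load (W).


Step 1: V_terminal = OCV - I*R = 3.553 - 14.33 * 0.0433 = 2.9325 V
Step 2: P_out = V_terminal * I = 2.9325 * 14.33 = 42.02 W

42.02 W


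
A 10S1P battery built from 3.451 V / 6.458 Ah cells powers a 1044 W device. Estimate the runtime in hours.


Step 1: E_pack = Ns * V_cell * Np * C_cell = 10 * 3.451 * 1 * 6.458 = 222.87 Wh
Step 2: t = E_pack / P = 222.87 / 1044 = 0.2135 hr

0.2135 hr


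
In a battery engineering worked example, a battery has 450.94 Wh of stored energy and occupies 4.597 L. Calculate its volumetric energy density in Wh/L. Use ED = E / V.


ED = E / V = 450.94 / 4.597 = 98.09 Wh/L

98.09 Wh/L


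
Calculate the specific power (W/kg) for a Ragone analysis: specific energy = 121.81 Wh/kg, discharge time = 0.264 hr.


Specific power = 121.81 Wh/kg / 0.264 hr = 461.4 W/kg

461.4 W/kg


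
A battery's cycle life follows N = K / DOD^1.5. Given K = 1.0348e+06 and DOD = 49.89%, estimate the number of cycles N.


DOD^1.5 = 352.39
N = K / DOD^1.5 = 1.0348e+06 / 352.39 = 2937

2937 cycles


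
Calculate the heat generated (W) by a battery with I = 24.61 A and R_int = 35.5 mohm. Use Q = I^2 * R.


Convert: R = 35.5 mohm = 0.0355 ohm
I^2 = 605.65
Q = 605.65 * 0.0355 = 21.50 W

21.50 W


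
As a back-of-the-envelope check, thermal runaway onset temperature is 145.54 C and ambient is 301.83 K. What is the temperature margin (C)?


Convert: T_ambient = 301.83 K = 28.68 C
margin = 145.54 - 28.68 = 116.86 C

116.86 C


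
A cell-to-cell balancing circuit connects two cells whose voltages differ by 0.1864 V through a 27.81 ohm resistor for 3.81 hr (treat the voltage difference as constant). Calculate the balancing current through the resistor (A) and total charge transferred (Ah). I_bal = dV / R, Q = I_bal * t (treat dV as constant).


I_bal = dV / R = 0.1864 / 27.81 = 0.0067026 A
Q = I_bal * t = 0.0067026 * 3.81 = 0.02554 Ah

I=0.0067026 A, Q=0.02554 Ah


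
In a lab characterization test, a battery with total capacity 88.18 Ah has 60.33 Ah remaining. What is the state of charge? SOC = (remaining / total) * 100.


SOC% = 60.33 / 88.18 * 100 = 68.42%

68.42%


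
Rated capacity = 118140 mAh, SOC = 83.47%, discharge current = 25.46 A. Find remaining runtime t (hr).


Convert: C_total = 118140 mAh = 118.14 Ah
Step 1: remaining = SOC/100 * C_total = 83.47/100 * 118.14 = 98.611 Ah
Step 2: t = remaining / I = 98.611 / 25.46 = 3.873 hr

3.873 hr


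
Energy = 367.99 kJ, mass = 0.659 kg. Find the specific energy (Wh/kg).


Convert: E = 367.99 kJ = 102.22 Wh
ED = E / m = 102.22 / 0.659 = 155.1 Wh/kg

155.1 Wh/kg


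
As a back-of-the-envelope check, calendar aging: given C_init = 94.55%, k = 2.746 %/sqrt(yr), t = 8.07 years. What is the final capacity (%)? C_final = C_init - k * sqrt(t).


sqrt(t) = sqrt(8.07) = 2.8408
C_final = 94.55 - 2.746 * 2.8408 = 86.75%

86.75%


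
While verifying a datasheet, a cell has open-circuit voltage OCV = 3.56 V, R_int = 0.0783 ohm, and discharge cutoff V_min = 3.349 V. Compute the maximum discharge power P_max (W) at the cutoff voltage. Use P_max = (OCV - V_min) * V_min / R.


dV = OCV - V_min = 0.211 V (so I_max = dV / R)
P_max = dV * V_min / R = 0.211 * 3.349 / 0.0783 = 9.025 W

9.025 W


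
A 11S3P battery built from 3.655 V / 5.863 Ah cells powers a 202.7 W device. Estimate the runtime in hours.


Step 1: E_pack = Ns * V_cell * Np * C_cell = 11 * 3.655 * 3 * 5.863 = 707.17 Wh
Step 2: t = E_pack / P = 707.17 / 202.7 = 3.489 hr

3.489 hr


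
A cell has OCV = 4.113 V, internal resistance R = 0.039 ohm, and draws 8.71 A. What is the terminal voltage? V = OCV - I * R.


V = OCV - I*R = 4.113 - 8.71 * 0.039 = 3.773 V

3.773 V


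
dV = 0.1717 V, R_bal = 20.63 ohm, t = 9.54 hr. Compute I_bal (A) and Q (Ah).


I_bal = dV / R = 0.1717 / 20.63 = 0.0083228 A
Q = I_bal * t = 0.0083228 * 9.54 = 0.07940 Ah

I=0.0083228 A, Q=0.07940 Ah


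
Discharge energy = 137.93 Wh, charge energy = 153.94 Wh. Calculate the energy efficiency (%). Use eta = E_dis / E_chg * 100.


eta_e = E_dis / E_chg * 100 = 137.93 / 153.94 * 100 = 89.60%

89.60%


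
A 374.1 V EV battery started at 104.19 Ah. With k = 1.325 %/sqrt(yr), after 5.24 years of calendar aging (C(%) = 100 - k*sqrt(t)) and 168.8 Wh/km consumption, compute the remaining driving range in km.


Step 1: capacity retention = 100 - 1.325 * sqrt(5.24) = 100 - 1.325 * 2.2891 = 96.967%
Step 2: C_now = 104.19 * 96.967/100 = 101.03 Ah
Step 3: E_pack = V * C_now = 374.1 * 101.03 = 37795 Wh
Step 4: range = E_pack / consumption = 37795 / 168.8 = 223.9 km

223.9 km


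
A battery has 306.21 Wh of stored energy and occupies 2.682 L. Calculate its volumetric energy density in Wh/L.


Volumetric ED = 306.21 Wh / 2.682 L = 114.2 Wh/L

114.2 Wh/L


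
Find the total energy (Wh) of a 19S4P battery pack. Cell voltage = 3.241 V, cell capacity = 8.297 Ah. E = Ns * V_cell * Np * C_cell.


E = Ns * Vcell * Np * Ccell = 19 * 3.241 * 4 * 8.297 = 2044 Wh

2044 Wh


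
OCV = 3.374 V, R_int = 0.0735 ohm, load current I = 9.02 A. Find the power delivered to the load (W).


Step 1: V_terminal = OCV - I*R = 3.374 - 9.02 * 0.0735 = 2.711 V
Step 2: P_out = V_terminal * I = 2.711 * 9.02 = 24.45 W

24.45 W


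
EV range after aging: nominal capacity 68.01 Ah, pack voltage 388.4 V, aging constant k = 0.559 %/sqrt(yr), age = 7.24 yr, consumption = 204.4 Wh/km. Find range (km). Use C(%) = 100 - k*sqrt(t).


Step 1: capacity retention = 100 - 0.559 * sqrt(7.24) = 100 - 0.559 * 2.6907 = 98.496%
Step 2: C_now = 68.01 * 98.496/100 = 66.987 Ah
Step 3: E_pack = V * C_now = 388.4 * 66.987 = 26018 Wh
Step 4: range = E_pack / consumption = 26018 / 204.4 = 127.3 km

127.3 km


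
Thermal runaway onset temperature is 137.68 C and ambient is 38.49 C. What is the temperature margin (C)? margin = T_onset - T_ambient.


margin = T_onset - T_ambient = 137.68 - 38.49 = 99.19 C

99.19 C


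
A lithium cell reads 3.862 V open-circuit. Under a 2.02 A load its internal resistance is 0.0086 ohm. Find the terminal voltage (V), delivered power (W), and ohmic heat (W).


Step 1: V_terminal = OCV - I*R = 3.862 - 2.02 * 0.0086 = 3.8446 V
Step 2: P_out = V_terminal * I = 3.8446 * 2.02 = 7.766 W
Step 3: Q = I^2 * R = 2.02^2 * 0.0086 = 0.03509 W

V=3.8446 V, P=7.766 W, Q=0.03509 W


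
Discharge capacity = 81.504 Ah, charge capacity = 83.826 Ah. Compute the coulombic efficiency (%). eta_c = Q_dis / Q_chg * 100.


Coulombic efficiency = 81.504/83.826 * 100% = 97.23%

97.23%


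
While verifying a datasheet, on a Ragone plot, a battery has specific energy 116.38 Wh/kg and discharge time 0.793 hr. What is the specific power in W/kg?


Specific power = 116.38 Wh/kg / 0.793 hr = 146.8 W/kg

146.8 W/kg


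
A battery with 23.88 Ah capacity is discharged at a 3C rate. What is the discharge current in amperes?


I = C_rate * capacity = 3 * 23.88 = 71.64 A

71.64 A


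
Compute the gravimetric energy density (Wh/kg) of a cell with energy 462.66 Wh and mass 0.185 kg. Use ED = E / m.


ED = E / m = 462.66 / 0.185 = 2501 Wh/kg

2501 Wh/kg


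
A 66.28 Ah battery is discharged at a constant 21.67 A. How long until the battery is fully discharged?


Runtime = 66.28 Ah / 21.67 A = 3.059 hr

3.059 hr


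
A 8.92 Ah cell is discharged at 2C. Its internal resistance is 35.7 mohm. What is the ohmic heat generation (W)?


Convert: R = 35.7 mohm = 0.0357 ohm
Step 1: I = C_rate * capacity = 2 * 8.92 = 17.84 A
Step 2: Q = I^2 * R = 17.84^2 * 0.0357 = 318.27 * 0.0357 = 11.36 W

11.36 W


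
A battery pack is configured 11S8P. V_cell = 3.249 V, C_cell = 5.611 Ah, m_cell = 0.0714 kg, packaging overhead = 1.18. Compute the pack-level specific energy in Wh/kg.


Step 1: V_pack = 11 * 3.249 = 35.739 V
Step 2: C_pack = 8 * 5.611 = 44.888 Ah
Step 3: E_pack = V_pack * C_pack = 35.739 * 44.888 = 1604.3 Wh
Step 4: m_pack = 11 * 8 * 0.0714 * 1.18 = 7.4142 kg
Step 5: ED = E_pack / m_pack = 1604.3 / 7.4142 = 216.4 Wh/kg

216.4 Wh/kg


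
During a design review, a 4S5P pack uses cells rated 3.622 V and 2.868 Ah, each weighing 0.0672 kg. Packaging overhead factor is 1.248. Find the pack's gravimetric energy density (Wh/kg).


Step 1: V_pack = 4 * 3.622 = 14.488 V
Step 2: C_pack = 5 * 2.868 = 14.34 Ah
Step 3: E_pack = V_pack * C_pack = 14.488 * 14.34 = 207.76 Wh
Step 4: m_pack = 4 * 5 * 0.0672 * 1.248 = 1.6773 kg
Step 5: ED = E_pack / m_pack = 207.76 / 1.6773 = 123.9 Wh/kg

123.9 Wh/kg


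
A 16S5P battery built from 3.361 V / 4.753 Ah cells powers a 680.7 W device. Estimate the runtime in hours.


Step 1: E_pack = Ns * V_cell * Np * C_cell = 16 * 3.361 * 5 * 4.753 = 1278 Wh
Step 2: t = E_pack / P = 1278 / 680.7 = 1.877 hr

1.877 hr


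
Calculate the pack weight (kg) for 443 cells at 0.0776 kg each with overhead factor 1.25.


Cell mass sum = 443 * 0.0776 = 34.377 kg
With overhead 1.25: m_pack = 34.377 * 1.25 = 42.97 kg

42.97 kg


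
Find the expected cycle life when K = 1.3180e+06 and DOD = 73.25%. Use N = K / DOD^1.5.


Step 1: DOD^1.5 = 73.25^1.5 = 626.92
Step 2: N = 1.3180e+06 / 626.92 = 2102 cycles

2102 cycles


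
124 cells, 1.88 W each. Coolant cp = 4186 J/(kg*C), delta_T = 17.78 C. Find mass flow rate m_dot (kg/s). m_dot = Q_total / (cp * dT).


Q_total = 124 * 1.88 = 233.12 W
m_dot = Q_total / (cp * dT) = 233.12 / (4186 * 17.78) = 0.003132 kg/s

0.003132 kg/s


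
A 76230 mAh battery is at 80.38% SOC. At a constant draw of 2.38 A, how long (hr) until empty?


Convert: C_total = 76230 mAh = 76.23 Ah
Step 1: remaining = SOC/100 * C_total = 80.38/100 * 76.23 = 61.274 Ah
Step 2: t = remaining / I = 61.274 / 2.38 = 25.75 hr

25.75 hr


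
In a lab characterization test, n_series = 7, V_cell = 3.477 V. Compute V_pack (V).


Series voltages add: 7 * 3.477 V = 24.339 V

24.339 V


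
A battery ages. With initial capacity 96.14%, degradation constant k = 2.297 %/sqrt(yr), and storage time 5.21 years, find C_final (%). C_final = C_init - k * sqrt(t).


sqrt(t) = sqrt(5.21) = 2.2825
C_final = 96.14 - 2.297 * 2.2825 = 90.90%

90.90%


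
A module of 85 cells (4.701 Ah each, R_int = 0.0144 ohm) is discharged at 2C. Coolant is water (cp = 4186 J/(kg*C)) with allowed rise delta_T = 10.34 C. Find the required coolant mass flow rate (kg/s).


Step 1: I = 2 * 4.701 = 9.402 A
Step 2: Q_cell = I^2 * R = 9.402^2 * 0.0144 = 1.2729 W
Step 3: Q_total = 85 * 1.2729 = 108.2 W
Step 4: m_dot = Q_total / (cp * dT) = 108.2 / (4186 * 10.34) = 0.002500 kg/s

0.002500 kg/s


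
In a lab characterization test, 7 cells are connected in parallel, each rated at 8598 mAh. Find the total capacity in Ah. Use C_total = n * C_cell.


Convert: C_cell = 8598 mAh = 8.598 Ah
C_total = 7 * 8.598 = 60.186 Ah

60.186 Ah


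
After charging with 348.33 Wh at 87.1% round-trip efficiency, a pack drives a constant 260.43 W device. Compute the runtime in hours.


Step 1: E_discharge = eta/100 * E_charge = 87.1/100 * 348.33 = 303.4 Wh
Step 2: t = E_discharge / P = 303.4 / 260.43 = 1.165 hr

1.165 hr


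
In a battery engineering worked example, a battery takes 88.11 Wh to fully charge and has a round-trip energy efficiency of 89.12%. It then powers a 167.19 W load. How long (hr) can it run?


Step 1: E_discharge = eta/100 * E_charge = 89.12/100 * 88.11 = 78.524 Wh
Step 2: t = E_discharge / P = 78.524 / 167.19 = 0.4697 hr

0.4697 hr


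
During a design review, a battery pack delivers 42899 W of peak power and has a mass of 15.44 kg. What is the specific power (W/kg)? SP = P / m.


Specific power = 42899 W / 15.44 kg = 2778 W/kg

2778 W/kg


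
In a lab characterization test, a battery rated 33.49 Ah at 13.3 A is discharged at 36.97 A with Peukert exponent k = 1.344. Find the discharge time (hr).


t_rated = C / I_rated = 33.49 / 13.3 = 2.518 hr
(I_rated/I)^k = (0.35975)^1.344 = 0.25308
t = t_rated * (I_rated/I)^k = 2.518 * 0.25308 = 0.6373 hr

0.6373 hr


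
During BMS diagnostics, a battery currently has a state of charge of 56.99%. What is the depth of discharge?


DOD = 100 - SOC = 100 - 56.99 = 43.01%

43.01%


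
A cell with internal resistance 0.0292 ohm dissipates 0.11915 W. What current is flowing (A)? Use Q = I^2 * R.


I = sqrt(Q / R) = sqrt(0.11915 / 0.0292) = sqrt(4.0805) = 2.020 A

2.020 A


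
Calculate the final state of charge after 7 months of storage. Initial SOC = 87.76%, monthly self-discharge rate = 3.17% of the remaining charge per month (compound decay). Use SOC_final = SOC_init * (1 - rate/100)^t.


decay = (1 - 3.17/100)^7 = 0.79812
SOC_final = 87.76 * 0.79812 = 70.04%

70.04%


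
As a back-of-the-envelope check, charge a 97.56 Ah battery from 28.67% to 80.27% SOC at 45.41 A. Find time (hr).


delta_Ah = 97.56 * (80.27 - 28.67) / 100 = 50.341 Ah
t = delta_Ah / I = 50.341 / 45.41 = 1.109 hr

1.109 hr


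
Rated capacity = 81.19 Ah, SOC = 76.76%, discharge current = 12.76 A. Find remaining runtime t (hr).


Step 1: remaining = SOC/100 * C_total = 76.76/100 * 81.19 = 62.321 Ah
Step 2: t = remaining / I = 62.321 / 12.76 = 4.884 hr

4.884 hr


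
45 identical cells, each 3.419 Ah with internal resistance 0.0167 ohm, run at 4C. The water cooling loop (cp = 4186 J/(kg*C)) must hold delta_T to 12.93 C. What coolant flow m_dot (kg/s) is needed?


Step 1: I = 4 * 3.419 = 13.676 A
Step 2: Q_cell = I^2 * R = 13.676^2 * 0.0167 = 3.1235 W
Step 3: Q_total = 45 * 3.1235 = 140.56 W
Step 4: m_dot = Q_total / (cp * dT) = 140.56 / (4186 * 12.93) = 0.002597 kg/s

0.002597 kg/s


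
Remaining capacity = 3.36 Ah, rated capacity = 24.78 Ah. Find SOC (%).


SOC = (remaining / total) * 100 = (3.36 / 24.78) * 100 = 13.56%

13.56%


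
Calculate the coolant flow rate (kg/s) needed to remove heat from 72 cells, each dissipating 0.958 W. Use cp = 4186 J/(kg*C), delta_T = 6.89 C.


Step 1: Total heat Q = 72 * 0.958 W = 68.976 W
Step 2: denom = cp * dT = 4186 * 6.89 = 28842
Step 3: m_dot = 68.976 / 28842 = 0.002392 kg/s

0.002392 kg/s


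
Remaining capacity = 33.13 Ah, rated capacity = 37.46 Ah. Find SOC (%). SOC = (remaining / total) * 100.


SOC = (remaining / total) * 100 = (33.13 / 37.46) * 100 = 88.44%

88.44%


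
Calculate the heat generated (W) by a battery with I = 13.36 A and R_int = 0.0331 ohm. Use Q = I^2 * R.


I^2 = 178.49
Q = 178.49 * 0.0331 = 5.908 W

5.908 W


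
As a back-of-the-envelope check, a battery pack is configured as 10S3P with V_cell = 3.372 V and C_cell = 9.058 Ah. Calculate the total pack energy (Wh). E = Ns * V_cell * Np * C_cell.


V_pack = 10 * 3.372 = 33.72 V
C_pack = 3 * 9.058 = 27.174 Ah
E = V_pack * C_pack = 33.72 * 27.174 = 916.3 Wh

916.3 Wh


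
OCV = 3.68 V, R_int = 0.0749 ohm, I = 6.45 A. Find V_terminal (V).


V = OCV - I*R = 3.68 - 6.45 * 0.0749 = 3.197 V

3.197 V


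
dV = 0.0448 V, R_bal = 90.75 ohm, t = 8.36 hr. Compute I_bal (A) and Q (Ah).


First, Ohm's law: I_bal = 0.0448 V / 90.75 ohm = 4.9366e-04 A
Then Q = I * t = 4.9366e-04 A * 8.36 hr = 0.004127 Ah

I=4.9366e-04 A, Q=0.004127 Ah


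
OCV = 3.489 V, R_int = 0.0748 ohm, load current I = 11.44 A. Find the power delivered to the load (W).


Step 1: V_terminal = OCV - I*R = 3.489 - 11.44 * 0.0748 = 2.6333 V
Step 2: P_out = V_terminal * I = 2.6333 * 11.44 = 30.12 W

30.12 W


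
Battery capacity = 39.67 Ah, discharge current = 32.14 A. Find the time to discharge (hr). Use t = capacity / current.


Runtime = 39.67 Ah / 32.14 A = 1.234 hr

1.234 hr


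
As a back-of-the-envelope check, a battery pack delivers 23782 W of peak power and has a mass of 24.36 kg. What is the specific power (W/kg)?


SP = P / m = 23782 / 24.36 = 976.3 W/kg

976.3 W/kg


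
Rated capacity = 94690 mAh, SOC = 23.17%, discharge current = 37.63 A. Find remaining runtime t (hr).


Convert: C_total = 94690 mAh = 94.69 Ah
Step 1: remaining = SOC/100 * C_total = 23.17/100 * 94.69 = 21.94 Ah
Step 2: t = remaining / I = 21.94 / 37.63 = 0.5830 hr

0.5830 hr


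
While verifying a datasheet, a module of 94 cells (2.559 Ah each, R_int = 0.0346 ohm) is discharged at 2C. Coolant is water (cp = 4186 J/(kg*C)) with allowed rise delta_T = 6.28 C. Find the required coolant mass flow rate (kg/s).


Step 1: I = 2 * 2.559 = 5.118 A
Step 2: Q_cell = I^2 * R = 5.118^2 * 0.0346 = 0.90631 W
Step 3: Q_total = 94 * 0.90631 = 85.193 W
Step 4: m_dot = Q_total / (cp * dT) = 85.193 / (4186 * 6.28) = 0.003241 kg/s

0.003241 kg/s


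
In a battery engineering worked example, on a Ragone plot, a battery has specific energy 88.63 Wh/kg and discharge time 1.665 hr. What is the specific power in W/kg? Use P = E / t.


Specific power = 88.63 Wh/kg / 1.665 hr = 53.23 W/kg

53.23 W/kg


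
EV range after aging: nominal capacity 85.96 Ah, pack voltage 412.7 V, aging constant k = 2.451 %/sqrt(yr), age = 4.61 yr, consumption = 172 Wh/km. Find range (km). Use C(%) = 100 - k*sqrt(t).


Step 1: capacity retention = 100 - 2.451 * sqrt(4.61) = 100 - 2.451 * 2.1471 = 94.737%
Step 2: C_now = 85.96 * 94.737/100 = 81.436 Ah
Step 3: E_pack = V * C_now = 412.7 * 81.436 = 33609 Wh
Step 4: range = E_pack / consumption = 33609 / 172 = 195.4 km

195.4 km


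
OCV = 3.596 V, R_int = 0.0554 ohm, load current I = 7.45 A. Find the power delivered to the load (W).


Step 1: V_terminal = OCV - I*R = 3.596 - 7.45 * 0.0554 = 3.1833 V
Step 2: P_out = V_terminal * I = 3.1833 * 7.45 = 23.72 W

23.72 W


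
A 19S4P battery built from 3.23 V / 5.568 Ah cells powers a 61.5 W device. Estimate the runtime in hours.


Step 1: E_pack = Ns * V_cell * Np * C_cell = 19 * 3.23 * 4 * 5.568 = 1366.8 Wh
Step 2: t = E_pack / P = 1366.8 / 61.5 = 22.22 hr

22.22 hr


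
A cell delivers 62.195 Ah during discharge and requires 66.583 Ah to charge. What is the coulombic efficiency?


eta_c = Q_dis / Q_chg * 100 = 62.195 / 66.583 * 100 = 93.41%

93.41%


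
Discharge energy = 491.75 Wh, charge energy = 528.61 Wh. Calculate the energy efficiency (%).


eta_e = E_dis / E_chg * 100 = 491.75 / 528.61 * 100 = 93.03%

93.03%


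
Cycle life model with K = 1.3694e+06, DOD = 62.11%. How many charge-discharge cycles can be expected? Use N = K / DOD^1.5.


DOD^1.5 = 489.49
N = K / DOD^1.5 = 1.3694e+06 / 489.49 = 2798

2798 cycles


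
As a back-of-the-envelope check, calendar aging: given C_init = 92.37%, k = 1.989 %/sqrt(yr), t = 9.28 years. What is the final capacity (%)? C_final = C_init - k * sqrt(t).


Step 1: sqrt(9.28 yr) = 3.0463
Step 2: drop = 1.989 * 3.0463 = 6.0591
Step 3: C_final = 92.37 - 6.0591 = 86.31%

86.31%


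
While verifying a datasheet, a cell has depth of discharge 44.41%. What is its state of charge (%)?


SOC = 100 - DOD = 100 - 44.41 = 55.59%

55.59%


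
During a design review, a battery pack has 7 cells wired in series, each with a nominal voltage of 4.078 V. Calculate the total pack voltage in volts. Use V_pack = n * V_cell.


With 7 cells in series at 4.078 V each, V_pack = 28.546 V

28.546 V


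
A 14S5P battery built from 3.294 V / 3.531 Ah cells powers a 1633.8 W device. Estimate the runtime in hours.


Step 1: E_pack = Ns * V_cell * Np * C_cell = 14 * 3.294 * 5 * 3.531 = 814.18 Wh
Step 2: t = E_pack / P = 814.18 / 1633.8 = 0.4983 hr

0.4983 hr


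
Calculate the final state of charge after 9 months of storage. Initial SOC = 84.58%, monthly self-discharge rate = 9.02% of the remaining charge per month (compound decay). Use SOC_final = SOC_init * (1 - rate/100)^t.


Monthly retention factor = 1 - 9.02/100 = 0.9098
Over 9 months: factor^9 = 0.42708
SOC_final = 84.58 * 0.42708 = 36.12%

36.12%


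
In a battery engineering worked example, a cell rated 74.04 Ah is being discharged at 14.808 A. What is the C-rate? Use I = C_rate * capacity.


Rearranging: C_rate = 14.808 / 74.04 = 0.2C

0.2C


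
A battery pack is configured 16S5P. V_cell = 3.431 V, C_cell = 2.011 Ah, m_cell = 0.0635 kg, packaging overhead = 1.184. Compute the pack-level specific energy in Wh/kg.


Step 1: V_pack = 16 * 3.431 = 54.896 V
Step 2: C_pack = 5 * 2.011 = 10.055 Ah
Step 3: E_pack = V_pack * C_pack = 54.896 * 10.055 = 551.98 Wh
Step 4: m_pack = 16 * 5 * 0.0635 * 1.184 = 6.0147 kg
Step 5: ED = E_pack / m_pack = 551.98 / 6.0147 = 91.77 Wh/kg

91.77 Wh/kg


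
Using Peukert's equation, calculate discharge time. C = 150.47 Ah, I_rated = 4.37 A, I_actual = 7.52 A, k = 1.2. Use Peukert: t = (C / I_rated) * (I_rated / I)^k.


Step 1: t_rated = C / I_rated = 150.47 / 4.37 = 34.432 hr
Step 2: ratio = 4.37 / 7.52 = 0.58112
Step 3: ratio^k = 0.58112^1.2 = 0.52134
Step 4: t = t_rated * ratio^k = 34.432 * 0.52134 = 17.95 hr

17.95 hr


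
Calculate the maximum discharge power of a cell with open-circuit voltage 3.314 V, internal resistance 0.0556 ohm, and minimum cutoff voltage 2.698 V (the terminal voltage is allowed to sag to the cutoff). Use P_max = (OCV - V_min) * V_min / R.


dV = OCV - V_min = 0.616 V (so I_max = dV / R)
P_max = dV * V_min / R = 0.616 * 2.698 / 0.0556 = 29.89 W

29.89 W


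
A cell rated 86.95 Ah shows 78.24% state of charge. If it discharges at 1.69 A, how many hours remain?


Step 1: remaining = SOC/100 * C_total = 78.24/100 * 86.95 = 68.03 Ah
Step 2: t = remaining / I = 68.03 / 1.69 = 40.25 hr

40.25 hr


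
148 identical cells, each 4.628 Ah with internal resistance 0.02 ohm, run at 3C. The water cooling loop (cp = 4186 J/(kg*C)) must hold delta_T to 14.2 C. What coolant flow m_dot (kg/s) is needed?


Step 1: I = 3 * 4.628 = 13.884 A
Step 2: Q_cell = I^2 * R = 13.884^2 * 0.02 = 3.8553 W
Step 3: Q_total = 148 * 3.8553 = 570.58 W
Step 4: m_dot = Q_total / (cp * dT) = 570.58 / (4186 * 14.2) = 0.009599 kg/s

0.009599 kg/s


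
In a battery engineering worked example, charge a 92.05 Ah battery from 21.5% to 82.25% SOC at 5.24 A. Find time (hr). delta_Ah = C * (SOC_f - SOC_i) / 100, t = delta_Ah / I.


Step 1: dSOC = 82.25% - 21.5% = 60.75%
Step 2: delta_Ah = 92.05 * 60.75 / 100 = 55.92 Ah
Step 3: t = 55.92 / 5.24 = 10.67 hr

10.67 hr


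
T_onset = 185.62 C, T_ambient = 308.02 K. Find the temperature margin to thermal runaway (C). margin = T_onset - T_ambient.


Convert: T_ambient = 308.02 K = 34.87 C
margin = 185.62 - 34.87 = 150.75 C

150.75 C


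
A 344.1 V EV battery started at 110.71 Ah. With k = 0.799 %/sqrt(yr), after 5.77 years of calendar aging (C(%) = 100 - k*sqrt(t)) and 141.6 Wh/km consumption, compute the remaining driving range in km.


Step 1: capacity retention = 100 - 0.799 * sqrt(5.77) = 100 - 0.799 * 2.4021 = 98.081%
Step 2: C_now = 110.71 * 98.081/100 = 108.59 Ah
Step 3: E_pack = V * C_now = 344.1 * 108.59 = 37366 Wh
Step 4: range = E_pack / consumption = 37366 / 141.6 = 263.9 km

263.9 km


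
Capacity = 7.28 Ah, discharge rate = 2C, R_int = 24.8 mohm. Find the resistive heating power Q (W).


Convert: R = 24.8 mohm = 0.0248 ohm
Step 1: I = C_rate * capacity = 2 * 7.28 = 14.56 A
Step 2: Q = I^2 * R = 14.56^2 * 0.0248 = 211.99 * 0.0248 = 5.257 W

5.257 W


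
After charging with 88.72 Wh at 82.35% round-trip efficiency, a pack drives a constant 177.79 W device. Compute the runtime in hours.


Step 1: E_discharge = eta/100 * E_charge = 82.35/100 * 88.72 = 73.061 Wh
Step 2: t = E_discharge / P = 73.061 / 177.79 = 0.4109 hr

0.4109 hr


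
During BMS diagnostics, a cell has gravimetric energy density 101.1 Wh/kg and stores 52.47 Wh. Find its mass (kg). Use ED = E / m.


m = E / ED = 52.47 / 101.1 = 0.5190 kg

0.5190 kg


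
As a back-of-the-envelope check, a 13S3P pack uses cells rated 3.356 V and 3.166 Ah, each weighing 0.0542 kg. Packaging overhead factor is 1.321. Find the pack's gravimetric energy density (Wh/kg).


Step 1: V_pack = 13 * 3.356 = 43.628 V
Step 2: C_pack = 3 * 3.166 = 9.498 Ah
Step 3: E_pack = V_pack * C_pack = 43.628 * 9.498 = 414.38 Wh
Step 4: m_pack = 13 * 3 * 0.0542 * 1.321 = 2.7923 kg
Step 5: ED = E_pack / m_pack = 414.38 / 2.7923 = 148.4 Wh/kg

148.4 Wh/kg


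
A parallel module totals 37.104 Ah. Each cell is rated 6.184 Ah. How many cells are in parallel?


n = C_total / C_cell = 37.104 / 6.184 = 6

6


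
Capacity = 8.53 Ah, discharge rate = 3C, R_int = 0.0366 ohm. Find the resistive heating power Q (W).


Step 1: I = C_rate * capacity = 3 * 8.53 = 25.59 A
Step 2: Q = I^2 * R = 25.59^2 * 0.0366 = 654.85 * 0.0366 = 23.97 W

23.97 W


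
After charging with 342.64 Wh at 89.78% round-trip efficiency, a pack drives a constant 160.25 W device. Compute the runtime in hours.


Step 1: E_discharge = eta/100 * E_charge = 89.78/100 * 342.64 = 307.62 Wh
Step 2: t = E_discharge / P = 307.62 / 160.25 = 1.920 hr

1.920 hr


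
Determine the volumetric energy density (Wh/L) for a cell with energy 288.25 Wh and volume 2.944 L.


ED = E / V = 288.25 / 2.944 = 97.91 Wh/L

97.91 Wh/L


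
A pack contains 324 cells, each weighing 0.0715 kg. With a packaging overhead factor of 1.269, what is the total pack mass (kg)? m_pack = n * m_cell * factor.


m_pack = n * m_cell * overhead = 324 * 0.0715 * 1.269 = 29.40 kg

29.40 kg


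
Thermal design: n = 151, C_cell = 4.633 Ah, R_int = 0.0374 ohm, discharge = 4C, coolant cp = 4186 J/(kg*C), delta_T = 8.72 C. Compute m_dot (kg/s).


Step 1: I = 4 * 4.633 = 18.532 A
Step 2: Q_cell = I^2 * R = 18.532^2 * 0.0374 = 12.844 W
Step 3: Q_total = 151 * 12.844 = 1939.4 W
Step 4: m_dot = Q_total / (cp * dT) = 1939.4 / (4186 * 8.72) = 0.05313 kg/s

0.05313 kg/s


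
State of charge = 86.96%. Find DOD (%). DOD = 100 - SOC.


DOD = 100 - SOC = 100 - 86.96 = 13.04%

13.04%


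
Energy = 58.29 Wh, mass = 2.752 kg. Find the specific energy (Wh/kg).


ED = E / m = 58.29 / 2.752 = 21.18 Wh/kg

21.18 Wh/kg


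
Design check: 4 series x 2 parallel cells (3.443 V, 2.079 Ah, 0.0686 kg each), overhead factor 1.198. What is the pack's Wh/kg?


Step 1: V_pack = 4 * 3.443 = 13.772 V
Step 2: C_pack = 2 * 2.079 = 4.158 Ah
Step 3: E_pack = V_pack * C_pack = 13.772 * 4.158 = 57.264 Wh
Step 4: m_pack = 4 * 2 * 0.0686 * 1.198 = 0.65746 kg
Step 5: ED = E_pack / m_pack = 57.264 / 0.65746 = 87.10 Wh/kg

87.10 Wh/kg


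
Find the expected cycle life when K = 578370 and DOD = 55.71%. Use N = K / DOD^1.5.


Step 1: DOD^1.5 = 55.71^1.5 = 415.81
Step 2: N = 578370 / 415.81 = 1391 cycles

1391 cycles


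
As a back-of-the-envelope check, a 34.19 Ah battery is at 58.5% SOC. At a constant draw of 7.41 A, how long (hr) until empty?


Step 1: remaining = SOC/100 * C_total = 58.5/100 * 34.19 = 20.001 Ah
Step 2: t = remaining / I = 20.001 / 7.41 = 2.699 hr

2.699 hr


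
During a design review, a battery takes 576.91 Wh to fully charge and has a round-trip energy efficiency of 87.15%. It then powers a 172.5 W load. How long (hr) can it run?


Step 1: E_discharge = eta/100 * E_charge = 87.15/100 * 576.91 = 502.78 Wh
Step 2: t = E_discharge / P = 502.78 / 172.5 = 2.915 hr

2.915 hr


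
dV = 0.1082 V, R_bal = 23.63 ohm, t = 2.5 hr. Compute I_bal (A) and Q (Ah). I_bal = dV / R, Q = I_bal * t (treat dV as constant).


First, Ohm's law: I_bal = 0.1082 V / 23.63 ohm = 0.0045789 A
Then Q = I * t = 0.0045789 A * 2.5 hr = 0.01145 Ah

I=0.0045789 A, Q=0.01145 Ah


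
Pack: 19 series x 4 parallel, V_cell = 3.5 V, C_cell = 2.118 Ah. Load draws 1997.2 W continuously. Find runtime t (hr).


Step 1: E_pack = Ns * V_cell * Np * C_cell = 19 * 3.5 * 4 * 2.118 = 563.39 Wh
Step 2: t = E_pack / P = 563.39 / 1997.2 = 0.2821 hr

0.2821 hr


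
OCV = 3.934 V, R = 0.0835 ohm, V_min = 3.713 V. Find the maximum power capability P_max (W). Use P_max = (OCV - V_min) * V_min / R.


P_max = (OCV - V_min) * V_min / R = (3.934 - 3.713) * 3.713 / 0.0835 = 0.221 * 3.713 / 0.0835 = 9.827 W

9.827 W


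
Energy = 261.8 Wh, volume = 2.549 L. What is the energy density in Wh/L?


Volumetric ED = 261.8 Wh / 2.549 L = 102.7 Wh/L

102.7 Wh/L


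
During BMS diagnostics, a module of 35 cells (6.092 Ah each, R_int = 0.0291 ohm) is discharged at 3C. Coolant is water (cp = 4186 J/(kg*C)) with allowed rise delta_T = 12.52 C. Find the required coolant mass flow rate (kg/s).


Step 1: I = 3 * 6.092 = 18.276 A
Step 2: Q_cell = I^2 * R = 18.276^2 * 0.0291 = 9.7198 W
Step 3: Q_total = 35 * 9.7198 = 340.19 W
Step 4: m_dot = Q_total / (cp * dT) = 340.19 / (4186 * 12.52) = 0.006491 kg/s

0.006491 kg/s


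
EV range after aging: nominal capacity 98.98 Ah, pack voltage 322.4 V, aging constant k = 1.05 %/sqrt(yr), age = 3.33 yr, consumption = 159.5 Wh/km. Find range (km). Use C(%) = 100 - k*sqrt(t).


Step 1: capacity retention = 100 - 1.05 * sqrt(3.33) = 100 - 1.05 * 1.8248 = 98.084%
Step 2: C_now = 98.98 * 98.084/100 = 97.084 Ah
Step 3: E_pack = V * C_now = 322.4 * 97.084 = 31300 Wh
Step 4: range = E_pack / consumption = 31300 / 159.5 = 196.2 km

196.2 km


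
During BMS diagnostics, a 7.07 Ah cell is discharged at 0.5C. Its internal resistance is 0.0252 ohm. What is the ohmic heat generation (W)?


Step 1: I = C_rate * capacity = 0.5 * 7.07 = 3.535 A
Step 2: Q = I^2 * R = 3.535^2 * 0.0252 = 12.496 * 0.0252 = 0.3149 W

0.3149 W


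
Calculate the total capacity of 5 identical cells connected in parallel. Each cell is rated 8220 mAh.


Convert: C_cell = 8220 mAh = 8.22 Ah
C_total = 5 * 8.22 = 41.1 Ah

41.1 Ah


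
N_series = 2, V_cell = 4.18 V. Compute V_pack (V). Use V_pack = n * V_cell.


V_pack = n * V_cell = 2 * 4.18 = 8.36 V

8.36 V


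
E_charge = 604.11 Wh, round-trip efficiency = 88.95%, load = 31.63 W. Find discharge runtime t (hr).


Step 1: E_discharge = eta/100 * E_charge = 88.95/100 * 604.11 = 537.36 Wh
Step 2: t = E_discharge / P = 537.36 / 31.63 = 16.99 hr

16.99 hr


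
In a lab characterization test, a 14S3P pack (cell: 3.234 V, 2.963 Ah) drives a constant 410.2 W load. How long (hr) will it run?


Step 1: E_pack = Ns * V_cell * Np * C_cell = 14 * 3.234 * 3 * 2.963 = 402.46 Wh
Step 2: t = E_pack / P = 402.46 / 410.2 = 0.9811 hr

0.9811 hr


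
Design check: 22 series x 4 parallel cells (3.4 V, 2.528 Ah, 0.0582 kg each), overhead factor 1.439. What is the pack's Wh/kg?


Step 1: V_pack = 22 * 3.4 = 74.8 V
Step 2: C_pack = 4 * 2.528 = 10.112 Ah
Step 3: E_pack = V_pack * C_pack = 74.8 * 10.112 = 756.38 Wh
Step 4: m_pack = 22 * 4 * 0.0582 * 1.439 = 7.37 kg
Step 5: ED = E_pack / m_pack = 756.38 / 7.37 = 102.6 Wh/kg

102.6 Wh/kg


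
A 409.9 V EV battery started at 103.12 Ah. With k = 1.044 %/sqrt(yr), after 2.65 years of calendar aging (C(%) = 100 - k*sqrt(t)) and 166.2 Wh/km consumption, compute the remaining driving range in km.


Step 1: capacity retention = 100 - 1.044 * sqrt(2.65) = 100 - 1.044 * 1.6279 = 98.3%
Step 2: C_now = 103.12 * 98.3/100 = 101.37 Ah
Step 3: E_pack = V * C_now = 409.9 * 101.37 = 41552 Wh
Step 4: range = E_pack / consumption = 41552 / 166.2 = 250.0 km

250.0 km


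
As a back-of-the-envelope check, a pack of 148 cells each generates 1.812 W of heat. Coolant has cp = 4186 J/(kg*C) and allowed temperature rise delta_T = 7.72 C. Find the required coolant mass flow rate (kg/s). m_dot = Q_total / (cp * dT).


Step 1: Total heat Q = 148 * 1.812 W = 268.18 W
Step 2: denom = cp * dT = 4186 * 7.72 = 32316
Step 3: m_dot = 268.18 / 32316 = 0.008299 kg/s

0.008299 kg/s


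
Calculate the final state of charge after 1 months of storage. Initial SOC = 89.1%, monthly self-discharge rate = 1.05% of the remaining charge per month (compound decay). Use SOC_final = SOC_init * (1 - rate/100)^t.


decay = (1 - 1.05/100)^1 = 0.9895
SOC_final = 89.1 * 0.9895 = 88.16%

88.16%


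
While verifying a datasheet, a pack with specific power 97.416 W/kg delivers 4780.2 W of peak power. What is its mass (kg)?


m = P / SP = 4780.2 / 97.416 = 49.07 kg

49.07 kg


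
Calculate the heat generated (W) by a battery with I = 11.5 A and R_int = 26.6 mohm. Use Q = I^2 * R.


Convert: R = 26.6 mohm = 0.0266 ohm
Q = I^2 * R = 11.5^2 * 0.0266 = 3.518 W

3.518 W


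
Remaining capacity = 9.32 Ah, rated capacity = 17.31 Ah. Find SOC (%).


SOC% = 9.32 / 17.31 * 100 = 53.84%

53.84%


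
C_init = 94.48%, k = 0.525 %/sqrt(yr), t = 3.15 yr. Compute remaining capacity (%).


sqrt(t) = sqrt(3.15) = 1.7748
C_final = 94.48 - 0.525 * 1.7748 = 93.55%

93.55%


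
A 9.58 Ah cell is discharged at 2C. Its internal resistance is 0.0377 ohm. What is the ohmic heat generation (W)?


Step 1: I = C_rate * capacity = 2 * 9.58 = 19.16 A
Step 2: Q = I^2 * R = 19.16^2 * 0.0377 = 367.11 * 0.0377 = 13.84 W

13.84 W


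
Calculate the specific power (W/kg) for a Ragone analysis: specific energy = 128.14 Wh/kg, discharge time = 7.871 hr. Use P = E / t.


Specific power = 128.14 Wh/kg / 7.871 hr = 16.28 W/kg

16.28 W/kg


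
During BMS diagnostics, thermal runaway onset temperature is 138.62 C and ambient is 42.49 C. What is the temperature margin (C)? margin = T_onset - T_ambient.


Safety margin = 138.62 C - 42.49 C = 96.13 C

96.13 C


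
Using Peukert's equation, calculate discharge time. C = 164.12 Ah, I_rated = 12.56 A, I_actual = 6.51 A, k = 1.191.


Step 1: t_rated = C / I_rated = 164.12 / 12.56 = 13.067 hr
Step 2: ratio = 12.56 / 6.51 = 1.9293
Step 3: ratio^k = 1.9293^1.191 = 2.1873
Step 4: t = t_rated * ratio^k = 13.067 * 2.1873 = 28.58 hr

28.58 hr


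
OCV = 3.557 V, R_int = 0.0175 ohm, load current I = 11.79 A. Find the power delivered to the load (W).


Step 1: V_terminal = OCV - I*R = 3.557 - 11.79 * 0.0175 = 3.3507 V
Step 2: P_out = V_terminal * I = 3.3507 * 11.79 = 39.50 W

39.50 W


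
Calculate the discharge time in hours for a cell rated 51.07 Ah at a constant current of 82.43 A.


t = capacity / current = 51.07 / 82.43 = 0.6196 hr

0.6196 hr


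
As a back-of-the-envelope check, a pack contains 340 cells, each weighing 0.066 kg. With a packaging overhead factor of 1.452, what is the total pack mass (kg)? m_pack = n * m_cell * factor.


Cell mass sum = 340 * 0.066 = 22.44 kg
With overhead 1.452: m_pack = 22.44 * 1.452 = 32.58 kg

32.58 kg


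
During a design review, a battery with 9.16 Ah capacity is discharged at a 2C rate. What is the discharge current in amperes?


I = C_rate * capacity = 2 * 9.16 = 18.32 A

18.32 A


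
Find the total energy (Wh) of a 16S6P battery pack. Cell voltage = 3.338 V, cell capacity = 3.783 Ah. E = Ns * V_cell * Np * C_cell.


V_pack = 16 * 3.338 = 53.408 V
C_pack = 6 * 3.783 = 22.698 Ah
E = V_pack * C_pack = 53.408 * 22.698 = 1212 Wh

1212 Wh


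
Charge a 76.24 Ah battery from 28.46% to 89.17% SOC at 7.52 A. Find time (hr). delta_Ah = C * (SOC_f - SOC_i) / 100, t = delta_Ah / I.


Step 1: dSOC = 89.17% - 28.46% = 60.71%
Step 2: delta_Ah = 76.24 * 60.71 / 100 = 46.285 Ah
Step 3: t = 46.285 / 7.52 = 6.155 hr

6.155 hr


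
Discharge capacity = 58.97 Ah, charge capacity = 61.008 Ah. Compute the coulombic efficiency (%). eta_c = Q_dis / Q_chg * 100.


Coulombic efficiency = 58.97/61.008 * 100% = 96.66%

96.66%


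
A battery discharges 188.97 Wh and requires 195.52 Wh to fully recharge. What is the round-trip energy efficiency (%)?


eta_e = E_dis / E_chg * 100 = 188.97 / 195.52 * 100 = 96.65%

96.65%


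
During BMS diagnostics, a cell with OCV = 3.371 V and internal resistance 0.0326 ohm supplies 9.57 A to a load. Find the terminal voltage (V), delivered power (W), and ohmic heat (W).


Step 1: V_terminal = OCV - I*R = 3.371 - 9.57 * 0.0326 = 3.059 V
Step 2: P_out = V_terminal * I = 3.059 * 9.57 = 29.27 W
Step 3: Q = I^2 * R = 9.57^2 * 0.0326 = 2.986 W

V=3.059 V, P=29.27 W, Q=2.986 W


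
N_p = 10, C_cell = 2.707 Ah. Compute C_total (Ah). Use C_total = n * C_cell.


C_total = 10 * 2.707 = 27.07 Ah

27.07 Ah


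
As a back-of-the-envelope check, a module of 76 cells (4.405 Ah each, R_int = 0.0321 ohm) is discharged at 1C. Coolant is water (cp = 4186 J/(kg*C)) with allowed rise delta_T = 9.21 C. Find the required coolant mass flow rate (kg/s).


Step 1: I = 1 * 4.405 = 4.405 A
Step 2: Q_cell = I^2 * R = 4.405^2 * 0.0321 = 0.62287 W
Step 3: Q_total = 76 * 0.62287 = 47.338 W
Step 4: m_dot = Q_total / (cp * dT) = 47.338 / (4186 * 9.21) = 0.001228 kg/s

0.001228 kg/s


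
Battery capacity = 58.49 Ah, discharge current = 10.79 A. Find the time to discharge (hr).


t = capacity / current = 58.49 / 10.79 = 5.421 hr

5.421 hr
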